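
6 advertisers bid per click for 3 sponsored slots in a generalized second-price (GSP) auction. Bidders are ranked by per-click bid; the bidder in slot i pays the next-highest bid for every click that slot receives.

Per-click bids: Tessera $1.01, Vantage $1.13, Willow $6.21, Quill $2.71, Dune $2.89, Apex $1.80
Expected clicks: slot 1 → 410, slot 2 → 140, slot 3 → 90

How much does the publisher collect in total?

Ranked by bid: $6.21 (Willow) > $2.89 (Dune) > $2.71 (Quill) > $1.80 (Apex) > …
Slot 1: Willow pays $2.89 × 410 = $1184.90
Slot 2: Dune pays $2.71 × 140 = $379.40
Slot 3: Quill pays $1.80 × 90 = $162.00
Total = $1726.30

Total revenue: $1726.30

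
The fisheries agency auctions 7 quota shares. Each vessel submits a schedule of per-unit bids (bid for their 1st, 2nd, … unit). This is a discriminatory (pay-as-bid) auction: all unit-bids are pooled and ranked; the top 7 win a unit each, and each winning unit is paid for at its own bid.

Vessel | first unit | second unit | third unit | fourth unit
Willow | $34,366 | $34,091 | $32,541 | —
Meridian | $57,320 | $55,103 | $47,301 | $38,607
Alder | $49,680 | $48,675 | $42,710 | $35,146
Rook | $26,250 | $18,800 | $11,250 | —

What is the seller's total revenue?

Pooled unit-bids ranked (top 7): 57,320 (Meridian-1), 55,103 (Meridian-2), 49,680 (Alder-1), 48,675 (Alder-2), 47,301 (Meridian-3), 42,710 (Alder-3), 38,607 (Meridian-4)
Next rejected bid: $35,146 (not a price — pay-as-bid).
Each winning unit pays its own bid.
Revenue = 57,320 + 55,103 + 49,680 + 48,675 + 47,301 + 42,710 + 38,607 = $339,396.

Total revenue: $339,396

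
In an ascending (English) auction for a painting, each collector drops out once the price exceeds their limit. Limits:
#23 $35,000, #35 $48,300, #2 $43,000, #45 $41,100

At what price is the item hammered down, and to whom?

Sorting limits: 48,300 (#35) > 43,000 (#2) > 41,100 (#45) > 35,000 (#23)
Bidding ends when #2 exits at $43,000; #35 takes it.

#35 wins at $43,000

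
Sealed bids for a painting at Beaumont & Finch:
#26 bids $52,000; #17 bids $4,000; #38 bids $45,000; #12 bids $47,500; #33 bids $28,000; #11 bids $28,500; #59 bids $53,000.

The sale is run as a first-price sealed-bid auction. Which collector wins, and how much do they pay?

#59 pays $53,000

Sorting bids: 53,000 (#59) > 52,000 (#26) > 47,500 (#12) > 45,000 (#38) > 28,500 (#11) > 28,000 (#33) > …
#59 has the highest bid and pays exactly that: $53,000.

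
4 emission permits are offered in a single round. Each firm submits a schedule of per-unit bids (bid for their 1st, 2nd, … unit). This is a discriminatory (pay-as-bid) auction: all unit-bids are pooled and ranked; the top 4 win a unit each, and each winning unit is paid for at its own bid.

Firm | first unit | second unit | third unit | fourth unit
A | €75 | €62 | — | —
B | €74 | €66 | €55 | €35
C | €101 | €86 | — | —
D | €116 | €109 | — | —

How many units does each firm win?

C 2, D 2

Pooled unit-bids ranked (top 4): 116 (D-1), 109 (D-2), 101 (C-1), 86 (C-2)
Next rejected bid: €75 (not a price — pay-as-bid).
Allocation: C 2, D 2.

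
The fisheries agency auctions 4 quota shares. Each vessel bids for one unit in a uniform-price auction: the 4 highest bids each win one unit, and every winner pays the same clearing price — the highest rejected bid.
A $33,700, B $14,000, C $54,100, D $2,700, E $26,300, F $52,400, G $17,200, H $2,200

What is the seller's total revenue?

Sorting: 54,100 (C), 52,400 (F), 33,700 (A), 26,300 (E), 17,200 (G), 14,000 (B), …
The 4 highest are C, F, A, E.
Highest unsuccessful bid: $17,200 → clearing price.
Total revenue = 4 × $17,200 = $68,800.

Total revenue: $68,800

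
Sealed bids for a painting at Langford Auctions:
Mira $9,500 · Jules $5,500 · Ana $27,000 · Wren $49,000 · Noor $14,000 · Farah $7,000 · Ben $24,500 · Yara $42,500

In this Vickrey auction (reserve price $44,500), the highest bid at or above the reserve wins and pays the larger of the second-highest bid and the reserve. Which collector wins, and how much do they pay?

Wren pays $44,500

Rule: the highest bid at or above the reserve wins and pays the larger of the second-highest bid and the reserve.
Bids ranked: 49,000 (Wren) > 42,500 (Yara) > 27,000 (Ana) > 24,500 (Ben) > 14,000 (Noor) > 9,500 (Mira) > …
Wren has the top bid at or above the reserve ($49,000).
Second-highest bid $42,500 is below the reserve $44,500, so the reserve binds → payment $44,500.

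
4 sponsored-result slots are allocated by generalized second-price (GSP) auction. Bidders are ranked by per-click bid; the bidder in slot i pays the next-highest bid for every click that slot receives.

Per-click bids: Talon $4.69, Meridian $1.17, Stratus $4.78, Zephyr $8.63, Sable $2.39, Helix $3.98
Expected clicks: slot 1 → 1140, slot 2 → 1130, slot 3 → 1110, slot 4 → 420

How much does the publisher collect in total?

Total revenue: $16170.50

Sorting advertisers: $8.63 (Zephyr) > $4.78 (Stratus) > $4.69 (Talon) > $3.98 (Helix) > $2.39 (Sable) > …
Slot 1: Zephyr pays $4.78 × 1140 = $5449.20
Slot 2: Stratus pays $4.69 × 1130 = $5299.70
Slot 3: Talon pays $3.98 × 1110 = $4417.80
Slot 4: Helix pays $2.39 × 420 = $1003.80
Total = $16170.50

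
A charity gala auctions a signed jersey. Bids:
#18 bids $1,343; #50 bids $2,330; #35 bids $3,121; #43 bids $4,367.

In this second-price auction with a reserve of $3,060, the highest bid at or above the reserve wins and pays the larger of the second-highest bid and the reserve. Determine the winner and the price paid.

Sorting bids: 4,367 (#43) > 3,121 (#35) > 2,330 (#50) > 1,343 (#18)
Highest eligible bid: #43 at $4,367.
Second-highest bid $3,121 exceeds the reserve $3,060 → payment $3,121.

#43 pays $3,121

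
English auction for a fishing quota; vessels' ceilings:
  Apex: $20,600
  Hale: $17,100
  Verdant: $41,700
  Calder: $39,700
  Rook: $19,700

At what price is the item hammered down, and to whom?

Rule: the price rises until one bidder remains; the winner pays the price at which the last rival dropped out.
Limits ranked: 41,700 (Verdant) > 39,700 (Calder) > 20,600 (Apex) > 19,700 (Rook) > 17,100 (Hale)
Bidding ends when Calder exits at $39,700; Verdant takes it.

Verdant wins at $39,700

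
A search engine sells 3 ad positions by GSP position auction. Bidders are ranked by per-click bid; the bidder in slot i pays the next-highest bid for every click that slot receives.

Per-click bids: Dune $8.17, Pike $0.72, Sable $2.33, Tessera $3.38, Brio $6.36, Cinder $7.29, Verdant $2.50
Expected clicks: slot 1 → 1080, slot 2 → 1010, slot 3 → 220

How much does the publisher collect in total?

Total revenue: $15040.40

Per-click bids in order: $8.17 (Dune) > $7.29 (Cinder) > $6.36 (Brio) > $3.38 (Tessera) > …
Slot 1: Dune pays $7.29 × 1080 = $7873.20
Slot 2: Cinder pays $6.36 × 1010 = $6423.60
Slot 3: Brio pays $3.38 × 220 = $743.60
Total = $15040.40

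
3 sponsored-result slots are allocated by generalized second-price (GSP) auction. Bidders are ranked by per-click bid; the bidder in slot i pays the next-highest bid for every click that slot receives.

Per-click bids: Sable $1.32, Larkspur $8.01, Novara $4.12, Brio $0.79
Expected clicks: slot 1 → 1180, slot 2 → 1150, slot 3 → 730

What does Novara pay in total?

Sorting advertisers: $8.01 (Larkspur) > $4.12 (Novara) > $1.32 (Sable) > $0.79 (Brio)
Novara holds slot 2 → pays next bid $1.32 × 1150 clicks = $1518.00.

Novara pays $1518.00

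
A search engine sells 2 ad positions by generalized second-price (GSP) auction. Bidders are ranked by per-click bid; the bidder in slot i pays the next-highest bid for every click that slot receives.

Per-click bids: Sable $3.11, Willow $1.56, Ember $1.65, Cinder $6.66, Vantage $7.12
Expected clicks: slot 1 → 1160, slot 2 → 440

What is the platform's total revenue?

Sorting advertisers: $7.12 (Vantage) > $6.66 (Cinder) > $3.11 (Sable) > …
Slot 1: Vantage pays $6.66 × 1160 = $7725.60
Slot 2: Cinder pays $3.11 × 440 = $1368.40
Total = $9094.00

Total revenue: $9094.00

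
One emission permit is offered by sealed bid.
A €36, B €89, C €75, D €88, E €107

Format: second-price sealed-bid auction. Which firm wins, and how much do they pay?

E pays €89

Sorting bids: 107 (E) > 89 (B) > 88 (D) > 75 (C) > 36 (A)
E wins with the highest bid; price is set by the runner-up at €89.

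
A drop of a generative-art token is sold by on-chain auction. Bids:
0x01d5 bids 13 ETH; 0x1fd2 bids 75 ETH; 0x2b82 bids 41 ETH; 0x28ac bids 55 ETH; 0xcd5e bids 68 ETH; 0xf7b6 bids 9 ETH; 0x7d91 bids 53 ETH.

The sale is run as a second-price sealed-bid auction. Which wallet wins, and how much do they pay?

0x1fd2 pays 68 ETH

Rule: the highest bidder wins and pays the second-highest bid.
Sorting bids: 75 (0x1fd2) > 68 (0xcd5e) > 55 (0x28ac) > 53 (0x7d91) > 41 (0x2b82) > 13 (0x01d5) > …
Second-price: 0x1fd2 pays 0xcd5e's bid of 68 ETH.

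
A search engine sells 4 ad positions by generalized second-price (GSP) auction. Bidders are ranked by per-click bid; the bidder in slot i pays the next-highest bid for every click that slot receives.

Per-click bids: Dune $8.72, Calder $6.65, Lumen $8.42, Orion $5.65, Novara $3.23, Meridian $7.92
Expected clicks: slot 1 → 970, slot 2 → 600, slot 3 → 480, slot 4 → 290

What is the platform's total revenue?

Total revenue: $17749.90

Ranked by bid: $8.72 (Dune) > $8.42 (Lumen) > $7.92 (Meridian) > $6.65 (Calder) > $5.65 (Orion) > …
Slot 1: Dune pays $8.42 × 970 = $8167.40
Slot 2: Lumen pays $7.92 × 600 = $4752.00
Slot 3: Meridian pays $6.65 × 480 = $3192.00
Slot 4: Calder pays $5.65 × 290 = $1638.50
Total = $17749.90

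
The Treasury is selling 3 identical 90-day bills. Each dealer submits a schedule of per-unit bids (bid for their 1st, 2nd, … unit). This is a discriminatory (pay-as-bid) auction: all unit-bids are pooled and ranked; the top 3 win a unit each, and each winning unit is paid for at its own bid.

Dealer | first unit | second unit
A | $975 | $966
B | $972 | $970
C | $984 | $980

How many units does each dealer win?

A 1, C 2

Merging the schedules and taking the best 3: 984 (C-1), 980 (C-2), 975 (A-1)
Next rejected bid: $972 (not a price — pay-as-bid).
Allocation: A 1, C 2.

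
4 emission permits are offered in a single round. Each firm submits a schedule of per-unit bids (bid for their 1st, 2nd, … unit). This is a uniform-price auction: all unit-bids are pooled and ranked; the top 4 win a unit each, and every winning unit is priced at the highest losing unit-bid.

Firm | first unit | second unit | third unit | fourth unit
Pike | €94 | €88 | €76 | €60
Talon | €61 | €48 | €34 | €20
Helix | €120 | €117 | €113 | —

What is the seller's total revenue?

All unit-bids, highest first — top 4: 120 (Helix-1), 117 (Helix-2), 113 (Helix-3), 94 (Pike-1)
Highest rejected unit-bid = €88.
Allocation: Helix 3, Pike 1. Every unit priced at €88.
Revenue = 4 × 88 = €352.

Total revenue: €352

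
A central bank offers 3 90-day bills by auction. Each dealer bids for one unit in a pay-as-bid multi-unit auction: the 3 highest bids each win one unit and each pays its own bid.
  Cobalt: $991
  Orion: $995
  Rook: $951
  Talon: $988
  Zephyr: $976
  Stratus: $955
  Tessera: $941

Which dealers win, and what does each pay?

Sorting: 995 (Orion), 991 (Cobalt), 988 (Talon), 976 (Zephyr), 955 (Stratus), …
Top 3: Orion, Cobalt, Talon.
Each winner pays its own bid: Orion $995, Cobalt $991, Talon $988.

Orion $995, Cobalt $991, Talon $988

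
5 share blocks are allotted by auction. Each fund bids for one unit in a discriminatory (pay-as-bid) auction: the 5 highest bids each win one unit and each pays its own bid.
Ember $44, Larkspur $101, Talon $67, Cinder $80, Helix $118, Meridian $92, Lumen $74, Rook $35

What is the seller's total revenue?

Ordering the bids: 118 (Helix), 101 (Larkspur), 92 (Meridian), 80 (Cinder), 74 (Lumen), 67 (Talon), 44 (Ember), …
The 5 highest are Helix, Larkspur, Meridian, Cinder, Lumen.
Total revenue = 118 + 101 + 92 + 80 + 74 = $465.

Total revenue: $465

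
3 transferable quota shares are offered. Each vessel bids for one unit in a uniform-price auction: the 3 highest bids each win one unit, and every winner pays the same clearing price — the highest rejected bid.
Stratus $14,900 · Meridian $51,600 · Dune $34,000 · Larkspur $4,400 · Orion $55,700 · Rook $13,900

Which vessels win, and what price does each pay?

Orion, Meridian, Dune; each pays $14,900

Sorting: 55,700 (Orion), 51,600 (Meridian), 34,000 (Dune), 14,900 (Stratus), 13,900 (Rook), …
Top 3: Orion, Meridian, Dune.
First losing bid is Stratus's $14,900, which sets the uniform price.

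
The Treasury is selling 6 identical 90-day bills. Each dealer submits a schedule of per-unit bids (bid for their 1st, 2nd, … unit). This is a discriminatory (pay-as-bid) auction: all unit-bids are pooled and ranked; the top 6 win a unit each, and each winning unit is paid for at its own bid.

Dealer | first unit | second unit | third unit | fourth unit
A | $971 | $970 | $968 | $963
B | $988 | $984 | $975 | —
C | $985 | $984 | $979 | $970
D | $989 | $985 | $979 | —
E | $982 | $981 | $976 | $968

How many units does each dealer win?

B 2, C 2, D 2

All unit-bids, highest first — top 6: 989 (D-1), 988 (B-1), 985 (C-1), 985 (D-2), 984 (B-2), 984 (C-2)
Next rejected bid: $982 (not a price — pay-as-bid).
Allocation: B 2, C 2, D 2.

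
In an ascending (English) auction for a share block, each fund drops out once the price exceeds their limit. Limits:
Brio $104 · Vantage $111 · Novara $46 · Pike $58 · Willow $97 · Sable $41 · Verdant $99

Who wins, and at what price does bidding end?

Sorting limits: 111 (Vantage) > 104 (Brio) > 99 (Verdant) > 97 (Willow) > 58 (Pike) > 46 (Novara) > …
Brio is the last rival to drop out, at $104; Vantage remains and wins at that price.

Vantage wins at $104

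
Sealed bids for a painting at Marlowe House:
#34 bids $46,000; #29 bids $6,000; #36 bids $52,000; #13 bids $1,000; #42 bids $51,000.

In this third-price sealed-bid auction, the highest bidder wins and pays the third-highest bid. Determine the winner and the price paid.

Third-price sealed-bid auction: the highest bidder wins and pays the third-highest bid.
Bids in order: 52,000 (#36) > 51,000 (#42) > 46,000 (#34) > 6,000 (#29) > 1,000 (#13)
#36 wins; payment is bid #3 in the ranking = $46,000.

#36 pays $46,000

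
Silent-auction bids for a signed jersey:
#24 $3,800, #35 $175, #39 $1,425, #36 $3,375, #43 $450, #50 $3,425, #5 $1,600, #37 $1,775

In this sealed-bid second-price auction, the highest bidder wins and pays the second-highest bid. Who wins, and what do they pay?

Sorting bids: 3,800 (#24) > 3,425 (#50) > 3,375 (#36) > 1,775 (#37) > 1,600 (#5) > 1,425 (#39) > …
#24 wins with the highest bid; price is set by the runner-up at $3,425.

#24 pays $3,425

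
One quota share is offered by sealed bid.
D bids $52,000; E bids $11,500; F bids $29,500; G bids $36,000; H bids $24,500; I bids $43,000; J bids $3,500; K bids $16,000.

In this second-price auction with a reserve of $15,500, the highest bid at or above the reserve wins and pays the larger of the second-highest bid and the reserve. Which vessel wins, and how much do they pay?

Bids in order: 52,000 (D) > 43,000 (I) > 36,000 (G) > 29,500 (F) > 24,500 (H) > 16,000 (K) > …
D has the top bid at or above the reserve ($52,000).
Second-highest bid $43,000 exceeds the reserve $15,500 → payment $43,000.

D pays $43,000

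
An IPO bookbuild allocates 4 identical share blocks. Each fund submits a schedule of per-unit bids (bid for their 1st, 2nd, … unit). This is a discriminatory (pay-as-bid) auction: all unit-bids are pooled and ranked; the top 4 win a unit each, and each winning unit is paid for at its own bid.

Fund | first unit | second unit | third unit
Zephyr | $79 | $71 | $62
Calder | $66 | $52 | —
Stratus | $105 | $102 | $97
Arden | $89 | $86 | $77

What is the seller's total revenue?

Total revenue: $393

Pooled unit-bids ranked (top 4): 105 (Stratus-1), 102 (Stratus-2), 97 (Stratus-3), 89 (Arden-1)
Next rejected bid: $86 (not a price — pay-as-bid).
Each winning unit pays its own bid.
Revenue = 105 + 102 + 97 + 89 = $393.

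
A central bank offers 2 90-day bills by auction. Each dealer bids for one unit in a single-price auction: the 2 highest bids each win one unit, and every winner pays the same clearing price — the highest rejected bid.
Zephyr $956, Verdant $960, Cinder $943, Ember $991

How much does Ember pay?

Ember pays $956

Ordering the bids: 991 (Ember), 960 (Verdant), 956 (Zephyr), 943 (Cinder)
Top 2: Ember, Verdant.
First losing bid is Zephyr's $956, which sets the uniform price.
Ember wins → pays $956.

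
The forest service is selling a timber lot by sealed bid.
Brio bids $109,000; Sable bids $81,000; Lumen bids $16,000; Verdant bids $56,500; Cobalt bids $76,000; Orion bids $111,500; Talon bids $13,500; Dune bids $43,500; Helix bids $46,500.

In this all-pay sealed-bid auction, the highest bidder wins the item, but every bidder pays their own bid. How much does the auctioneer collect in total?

Total revenue: $553,500

Bids in order: 111,500 (Orion) > 109,000 (Brio) > 81,000 (Sable) > 76,000 (Cobalt) > 56,500 (Verdant) > 46,500 (Helix) > …
Every bidder forfeits their bid regardless of winning.
Revenue = 109,000 + 81,000 + 16,000 + 56,500 + 76,000 + 111,500 + 13,500 + 43,500 + 46,500 = $553,500.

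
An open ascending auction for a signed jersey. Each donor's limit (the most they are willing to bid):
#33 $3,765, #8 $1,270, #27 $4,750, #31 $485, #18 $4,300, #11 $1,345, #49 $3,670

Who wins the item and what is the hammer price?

#27 wins at $4,300

Rule: the price rises until one bidder remains; the winner pays the price at which the last rival dropped out.
Sorting limits: 4,750 (#27) > 4,300 (#18) > 3,765 (#33) > 3,670 (#49) > 1,345 (#11) > 1,270 (#8) > …
Once the price passes $4,300, only #27 is left; the hammer falls at #18's limit of $4,300.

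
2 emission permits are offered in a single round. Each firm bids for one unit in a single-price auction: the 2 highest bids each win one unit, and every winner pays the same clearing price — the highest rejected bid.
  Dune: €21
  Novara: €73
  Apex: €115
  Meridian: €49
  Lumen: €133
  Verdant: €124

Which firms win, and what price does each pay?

Sorting: 133 (Lumen), 124 (Verdant), 115 (Apex), 73 (Novara), …
The 2 highest are Lumen, Verdant.
Clearing price = highest rejected bid = €115.

Lumen, Verdant; each pays €115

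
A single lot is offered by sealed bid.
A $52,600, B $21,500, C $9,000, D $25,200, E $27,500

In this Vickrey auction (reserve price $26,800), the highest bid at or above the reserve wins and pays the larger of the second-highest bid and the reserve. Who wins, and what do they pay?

Sorting bids: 52,600 (A) > 27,500 (E) > 25,200 (D) > 21,500 (B) > 9,000 (C)
A has the top bid at or above the reserve ($52,600).
Second-highest bid $27,500 exceeds the reserve $26,800 → payment $27,500.

A pays $27,500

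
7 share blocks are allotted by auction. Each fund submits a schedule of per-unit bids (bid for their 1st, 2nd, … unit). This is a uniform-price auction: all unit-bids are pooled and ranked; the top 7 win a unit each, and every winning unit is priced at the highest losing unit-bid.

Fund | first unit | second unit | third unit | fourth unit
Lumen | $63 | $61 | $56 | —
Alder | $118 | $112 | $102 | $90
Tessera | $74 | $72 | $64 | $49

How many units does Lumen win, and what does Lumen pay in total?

Lumen: 0 units, pays $0

Pooled unit-bids ranked (top 7): 118 (Alder-1), 112 (Alder-2), 102 (Alder-3), 90 (Alder-4), 74 (Tessera-1), 72 (Tessera-2), 64 (Tessera-3)
First bid not allocated: $63.
Lumen wins 0 unit(s) at $63 each.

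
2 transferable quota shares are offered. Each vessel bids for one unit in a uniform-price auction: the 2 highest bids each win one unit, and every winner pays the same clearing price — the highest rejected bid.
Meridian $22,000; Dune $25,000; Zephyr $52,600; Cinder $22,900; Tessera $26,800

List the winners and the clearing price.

Sorting: 52,600 (Zephyr), 26,800 (Tessera), 25,000 (Dune), 22,900 (Cinder), …
The 2 highest are Zephyr, Tessera.
First losing bid is Dune's $25,000, which sets the uniform price.

Zephyr, Tessera; each pays $25,000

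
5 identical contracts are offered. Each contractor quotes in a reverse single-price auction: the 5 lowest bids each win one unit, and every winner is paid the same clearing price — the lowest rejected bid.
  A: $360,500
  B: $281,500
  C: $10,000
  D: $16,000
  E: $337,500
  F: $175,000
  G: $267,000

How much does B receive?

B is paid $337,500

Ordering the bids: 10,000 (C), 16,000 (D), 175,000 (F), 267,000 (G), 281,500 (B), 337,500 (E), 360,500 (A)
The 5 lowest are C, D, F, G, B.
First losing bid is E's $337,500, which sets the uniform price.
B wins → is paid $337,500.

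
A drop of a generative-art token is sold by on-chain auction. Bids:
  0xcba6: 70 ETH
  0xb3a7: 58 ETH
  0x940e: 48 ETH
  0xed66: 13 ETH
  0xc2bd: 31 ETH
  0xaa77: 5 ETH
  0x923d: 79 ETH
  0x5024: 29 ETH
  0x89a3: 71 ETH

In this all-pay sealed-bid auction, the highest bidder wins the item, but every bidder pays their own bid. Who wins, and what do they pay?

All-pay sealed-bid auction: the highest bidder wins the item, but every bidder pays their own bid.
Bids in order: 79 (0x923d) > 71 (0x89a3) > 70 (0xcba6) > 58 (0xb3a7) > 48 (0x940e) > 31 (0xc2bd) > …
0x923d wins with the top bid; all bids are sunk regardless.

0x923d pays 79 ETH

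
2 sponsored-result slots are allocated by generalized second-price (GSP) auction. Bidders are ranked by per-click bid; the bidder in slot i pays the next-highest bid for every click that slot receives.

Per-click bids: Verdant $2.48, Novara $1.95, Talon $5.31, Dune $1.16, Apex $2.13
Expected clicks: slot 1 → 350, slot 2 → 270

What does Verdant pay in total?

Verdant pays $575.10

Per-click bids in order: $5.31 (Talon) > $2.48 (Verdant) > $2.13 (Apex) > …
Verdant holds slot 2 → pays next bid $2.13 × 270 clicks = $575.10.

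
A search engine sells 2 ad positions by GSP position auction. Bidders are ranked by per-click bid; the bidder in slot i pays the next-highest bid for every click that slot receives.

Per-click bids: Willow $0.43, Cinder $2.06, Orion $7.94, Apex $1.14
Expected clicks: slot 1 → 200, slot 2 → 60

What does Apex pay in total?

Sorting advertisers: $7.94 (Orion) > $2.06 (Cinder) > $1.14 (Apex) > …
Apex ranks below slot 2 → no slot, pays nothing.

Apex pays $0.00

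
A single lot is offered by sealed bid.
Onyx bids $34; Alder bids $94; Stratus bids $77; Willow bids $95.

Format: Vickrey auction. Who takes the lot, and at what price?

Willow pays $94

Bids in order: 95 (Willow) > 94 (Alder) > 77 (Stratus) > 34 (Onyx)
Willow is highest; pays the second-highest bid, $94.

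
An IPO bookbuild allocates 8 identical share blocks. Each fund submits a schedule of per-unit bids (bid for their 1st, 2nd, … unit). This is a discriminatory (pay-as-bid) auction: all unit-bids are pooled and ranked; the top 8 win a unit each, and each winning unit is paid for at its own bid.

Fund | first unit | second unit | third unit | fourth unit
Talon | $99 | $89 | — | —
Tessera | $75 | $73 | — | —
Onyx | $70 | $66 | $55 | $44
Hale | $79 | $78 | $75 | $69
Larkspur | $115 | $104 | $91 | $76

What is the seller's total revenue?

All unit-bids, highest first — top 8: 115 (Larkspur-1), 104 (Larkspur-2), 99 (Talon-1), 91 (Larkspur-3), 89 (Talon-2), 79 (Hale-1), 78 (Hale-2), 76 (Larkspur-4)
Next rejected bid: $75 (not a price — pay-as-bid).
Each winning unit pays its own bid.
Revenue = 115 + 104 + 99 + 91 + 89 + 79 + 78 + 76 = $731.

Total revenue: $731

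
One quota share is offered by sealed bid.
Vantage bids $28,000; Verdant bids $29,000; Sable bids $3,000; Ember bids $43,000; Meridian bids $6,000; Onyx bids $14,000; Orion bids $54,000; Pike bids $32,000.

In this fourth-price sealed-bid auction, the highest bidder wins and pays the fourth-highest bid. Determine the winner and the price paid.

Bids ranked: 54,000 (Orion) > 43,000 (Ember) > 32,000 (Pike) > 29,000 (Verdant) > 28,000 (Vantage) > 14,000 (Onyx) > …
Orion is highest; pays the fourth-highest bid, $29,000.

Orion pays $29,000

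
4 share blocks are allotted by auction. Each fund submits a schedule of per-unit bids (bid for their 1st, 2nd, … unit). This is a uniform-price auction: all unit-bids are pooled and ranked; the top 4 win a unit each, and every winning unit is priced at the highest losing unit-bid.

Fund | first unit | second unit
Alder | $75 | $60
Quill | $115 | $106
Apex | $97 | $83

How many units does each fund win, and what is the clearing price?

All unit-bids, highest first — top 4: 115 (Quill-1), 106 (Quill-2), 97 (Apex-1), 83 (Apex-2)
The (k+1)-th unit-bid is $75.
Allocation: Apex 2, Quill 2.

Apex 2, Quill 2; clearing price $75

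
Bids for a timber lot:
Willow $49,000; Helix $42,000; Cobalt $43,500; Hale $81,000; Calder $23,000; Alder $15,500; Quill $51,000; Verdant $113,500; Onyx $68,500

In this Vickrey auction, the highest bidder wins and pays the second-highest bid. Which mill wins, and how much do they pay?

Vickrey auction: the highest bidder wins and pays the second-highest bid.
Sorting bids: 113,500 (Verdant) > 81,000 (Hale) > 68,500 (Onyx) > 51,000 (Quill) > 49,000 (Willow) > 43,500 (Cobalt) > …
Verdant wins with the highest bid; price is set by the runner-up at $81,000.

Verdant pays $81,000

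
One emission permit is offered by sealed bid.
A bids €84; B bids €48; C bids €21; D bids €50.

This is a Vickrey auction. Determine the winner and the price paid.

Bids ranked: 84 (A) > 50 (D) > 48 (B) > 21 (C)
A wins with the highest bid; price is set by the runner-up at €50.

A pays €50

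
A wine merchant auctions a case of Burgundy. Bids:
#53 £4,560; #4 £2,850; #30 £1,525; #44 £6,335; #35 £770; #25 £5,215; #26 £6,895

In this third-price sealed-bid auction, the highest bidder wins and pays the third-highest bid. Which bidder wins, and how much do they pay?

#26 pays £5,215

Bids ranked: 6,895 (#26) > 6,335 (#44) > 5,215 (#25) > 4,560 (#53) > 2,850 (#4) > 1,525 (#30) > …
#26 wins; payment is bid #3 in the ranking = £5,215.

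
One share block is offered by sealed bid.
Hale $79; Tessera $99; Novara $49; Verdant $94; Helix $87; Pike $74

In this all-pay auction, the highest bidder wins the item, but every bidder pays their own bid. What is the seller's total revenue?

Total revenue: $482

All-pay auction: the highest bidder wins the item, but every bidder pays their own bid.
Bids in order: 99 (Tessera) > 94 (Verdant) > 87 (Helix) > 79 (Hale) > 74 (Pike) > 49 (Novara)
Tessera wins with the top bid; all bids are sunk regardless.
Every bidder forfeits their bid regardless of winning.
Revenue = 79 + 99 + 49 + 94 + 87 + 74 = $482.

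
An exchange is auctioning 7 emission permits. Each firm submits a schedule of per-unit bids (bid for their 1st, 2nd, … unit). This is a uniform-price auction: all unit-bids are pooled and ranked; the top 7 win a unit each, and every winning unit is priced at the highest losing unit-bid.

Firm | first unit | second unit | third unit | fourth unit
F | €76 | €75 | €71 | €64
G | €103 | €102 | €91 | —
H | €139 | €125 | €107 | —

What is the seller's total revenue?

Pooled unit-bids ranked (top 7): 139 (H-1), 125 (H-2), 107 (H-3), 103 (G-1), 102 (G-2), 91 (G-3), 76 (F-1)
First bid not allocated: €75.
Allocation: F 1, G 3, H 3. Every unit priced at €75.
Revenue = 7 × 75 = €525.

Total revenue: €525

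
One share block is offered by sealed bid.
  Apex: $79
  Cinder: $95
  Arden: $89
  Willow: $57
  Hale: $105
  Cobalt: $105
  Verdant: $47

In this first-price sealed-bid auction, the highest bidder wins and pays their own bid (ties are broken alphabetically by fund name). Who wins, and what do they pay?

Bids in order: 105 (Cobalt) > 105 (Hale) > 95 (Cinder) > 89 (Arden) > 79 (Apex) > 57 (Willow) > …
Tie at $105 → Cobalt wins by tie-break.
First-price: Cobalt pays what they bid, $105.

Cobalt pays $105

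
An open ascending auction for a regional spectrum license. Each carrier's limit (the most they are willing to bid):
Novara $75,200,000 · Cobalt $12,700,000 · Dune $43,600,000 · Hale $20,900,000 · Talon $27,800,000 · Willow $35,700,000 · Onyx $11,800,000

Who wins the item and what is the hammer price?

Novara wins at $43,600,000

Sorting limits: 75,200,000 (Novara) > 43,600,000 (Dune) > 35,700,000 (Willow) > 27,800,000 (Talon) > 20,900,000 (Hale) > 12,700,000 (Cobalt) > …
Bidding ends when Dune exits at $43,600,000; Novara takes it.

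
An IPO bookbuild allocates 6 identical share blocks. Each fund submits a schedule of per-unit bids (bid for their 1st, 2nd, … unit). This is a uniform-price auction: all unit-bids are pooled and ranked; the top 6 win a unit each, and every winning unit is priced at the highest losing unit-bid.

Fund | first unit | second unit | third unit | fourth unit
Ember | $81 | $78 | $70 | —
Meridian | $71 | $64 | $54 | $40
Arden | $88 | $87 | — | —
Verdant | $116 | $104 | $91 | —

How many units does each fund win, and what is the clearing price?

Pooled unit-bids ranked (top 6): 116 (Verdant-1), 104 (Verdant-2), 91 (Verdant-3), 88 (Arden-1), 87 (Arden-2), 81 (Ember-1)
Highest rejected unit-bid = $78.
Allocation: Arden 2, Ember 1, Verdant 3.

Arden 2, Ember 1, Verdant 3; clearing price $78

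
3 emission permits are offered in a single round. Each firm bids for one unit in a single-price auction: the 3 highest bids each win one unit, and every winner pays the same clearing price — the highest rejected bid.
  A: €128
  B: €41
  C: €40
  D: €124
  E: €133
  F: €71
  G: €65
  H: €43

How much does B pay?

Bids ranked high→low: 133 (E), 128 (A), 124 (D), 71 (F), 65 (G), …
The 3 highest are E, A, D.
Highest unsuccessful bid: €71 → clearing price.
B does not win → pays €0.

B pays €0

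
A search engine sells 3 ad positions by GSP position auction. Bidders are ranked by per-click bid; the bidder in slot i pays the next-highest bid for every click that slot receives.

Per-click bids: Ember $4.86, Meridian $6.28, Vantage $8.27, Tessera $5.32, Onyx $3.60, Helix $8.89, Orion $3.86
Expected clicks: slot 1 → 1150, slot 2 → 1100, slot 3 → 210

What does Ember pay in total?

Per-click bids in order: $8.89 (Helix) > $8.27 (Vantage) > $6.28 (Meridian) > $5.32 (Tessera) > …
Ember ranks below slot 3 → no slot, pays nothing.

Ember pays $0.00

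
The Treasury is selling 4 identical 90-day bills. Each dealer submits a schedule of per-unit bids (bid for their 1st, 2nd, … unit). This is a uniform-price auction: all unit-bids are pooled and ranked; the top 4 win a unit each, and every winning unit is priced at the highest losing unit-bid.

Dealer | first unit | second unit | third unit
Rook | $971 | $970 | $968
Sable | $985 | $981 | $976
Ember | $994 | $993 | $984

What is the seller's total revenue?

Total revenue: $3,924

All unit-bids, highest first — top 4: 994 (Ember-1), 993 (Ember-2), 985 (Sable-1), 984 (Ember-3)
First bid not allocated: $981.
Allocation: Ember 3, Sable 1. Every unit priced at $981.
Revenue = 4 × 981 = $3,924.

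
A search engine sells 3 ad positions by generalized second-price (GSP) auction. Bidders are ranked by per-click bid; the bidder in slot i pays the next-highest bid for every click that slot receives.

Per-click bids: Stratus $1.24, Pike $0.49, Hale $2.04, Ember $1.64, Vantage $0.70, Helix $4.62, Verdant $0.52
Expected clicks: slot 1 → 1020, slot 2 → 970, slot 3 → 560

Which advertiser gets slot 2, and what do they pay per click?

Hale; $1.64 per click

Per-click bids in order: $4.62 (Helix) > $2.04 (Hale) > $1.64 (Ember) > $1.24 (Stratus) > …
Slot 2 goes to the second-ranked bidder, Hale, who pays the next bid down: $1.64/click.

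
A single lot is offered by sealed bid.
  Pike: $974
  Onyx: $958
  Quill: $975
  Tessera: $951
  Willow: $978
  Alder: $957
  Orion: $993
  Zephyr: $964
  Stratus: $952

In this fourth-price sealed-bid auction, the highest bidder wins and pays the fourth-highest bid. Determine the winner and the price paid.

Orion pays $974

Bids ranked: 993 (Orion) > 978 (Willow) > 975 (Quill) > 974 (Pike) > 964 (Zephyr) > 958 (Onyx) > …
Orion wins; payment is bid #4 in the ranking = $974.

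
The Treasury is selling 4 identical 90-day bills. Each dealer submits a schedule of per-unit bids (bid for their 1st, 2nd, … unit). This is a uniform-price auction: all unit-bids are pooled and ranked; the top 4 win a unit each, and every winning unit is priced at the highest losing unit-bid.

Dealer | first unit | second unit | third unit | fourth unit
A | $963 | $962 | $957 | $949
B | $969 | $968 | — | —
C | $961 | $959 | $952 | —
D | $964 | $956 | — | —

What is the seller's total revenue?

Total revenue: $3,848

Merging the schedules and taking the best 4: 969 (B-1), 968 (B-2), 964 (D-1), 963 (A-1)
Highest rejected unit-bid = $962.
Allocation: A 1, B 2, D 1. Every unit priced at $962.
Revenue = 4 × 962 = $3,848.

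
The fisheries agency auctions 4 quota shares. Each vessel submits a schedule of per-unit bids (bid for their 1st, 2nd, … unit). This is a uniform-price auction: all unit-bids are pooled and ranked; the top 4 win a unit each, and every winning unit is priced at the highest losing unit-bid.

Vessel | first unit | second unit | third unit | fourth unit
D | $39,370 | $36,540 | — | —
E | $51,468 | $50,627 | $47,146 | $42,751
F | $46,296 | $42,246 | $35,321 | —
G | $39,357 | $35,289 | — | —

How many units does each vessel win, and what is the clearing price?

Merging the schedules and taking the best 4: 51,468 (E-1), 50,627 (E-2), 47,146 (E-3), 46,296 (F-1)
Highest rejected unit-bid = $42,751.
Allocation: E 3, F 1.

E 3, F 1; clearing price $42,751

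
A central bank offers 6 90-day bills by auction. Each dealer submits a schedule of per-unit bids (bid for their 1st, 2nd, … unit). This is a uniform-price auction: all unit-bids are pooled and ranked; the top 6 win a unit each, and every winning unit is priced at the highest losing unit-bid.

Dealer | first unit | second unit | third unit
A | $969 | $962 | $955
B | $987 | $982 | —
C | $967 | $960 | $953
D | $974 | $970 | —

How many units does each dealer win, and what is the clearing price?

A 1, B 2, C 1, D 2; clearing price $962

Pooled unit-bids ranked (top 6): 987 (B-1), 982 (B-2), 974 (D-1), 970 (D-2), 969 (A-1), 967 (C-1)
First bid not allocated: $962.
Allocation: A 1, B 2, C 1, D 2.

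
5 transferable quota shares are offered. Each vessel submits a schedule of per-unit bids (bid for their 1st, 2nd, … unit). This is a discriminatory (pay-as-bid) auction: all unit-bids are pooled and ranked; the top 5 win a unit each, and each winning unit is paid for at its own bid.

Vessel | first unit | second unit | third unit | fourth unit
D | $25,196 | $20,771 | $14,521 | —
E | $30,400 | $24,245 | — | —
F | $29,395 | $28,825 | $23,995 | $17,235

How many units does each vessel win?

Merging the schedules and taking the best 5: 30,400 (E-1), 29,395 (F-1), 28,825 (F-2), 25,196 (D-1), 24,245 (E-2)
Next rejected bid: $23,995 (not a price — pay-as-bid).
Allocation: D 1, E 2, F 2.

D 1, E 2, F 2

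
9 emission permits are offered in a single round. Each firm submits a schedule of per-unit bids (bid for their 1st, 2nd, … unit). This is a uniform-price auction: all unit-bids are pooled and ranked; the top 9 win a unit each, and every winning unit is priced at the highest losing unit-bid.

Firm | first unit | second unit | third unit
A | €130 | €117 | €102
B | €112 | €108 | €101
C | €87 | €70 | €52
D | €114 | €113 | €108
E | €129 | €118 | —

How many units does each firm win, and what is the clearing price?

Merging the schedules and taking the best 9: 130 (A-1), 129 (E-1), 118 (E-2), 117 (A-2), 114 (D-1), 113 (D-2), 112 (B-1), 108 (B-2), 108 (D-3)
Highest rejected unit-bid = €102.
Allocation: A 2, B 2, D 3, E 2.

A 2, B 2, D 3, E 2; clearing price €102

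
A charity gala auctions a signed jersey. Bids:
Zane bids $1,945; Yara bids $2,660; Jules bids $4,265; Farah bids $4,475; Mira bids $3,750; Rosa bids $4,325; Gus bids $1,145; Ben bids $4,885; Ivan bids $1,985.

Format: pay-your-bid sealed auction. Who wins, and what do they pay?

Pay-your-bid sealed auction: the highest bidder wins and pays their own bid.
Sorting bids: 4,885 (Ben) > 4,475 (Farah) > 4,325 (Rosa) > 4,265 (Jules) > 3,750 (Mira) > 2,660 (Yara) > …
Ben is highest → pays own bid, $4,885.

Ben pays $4,885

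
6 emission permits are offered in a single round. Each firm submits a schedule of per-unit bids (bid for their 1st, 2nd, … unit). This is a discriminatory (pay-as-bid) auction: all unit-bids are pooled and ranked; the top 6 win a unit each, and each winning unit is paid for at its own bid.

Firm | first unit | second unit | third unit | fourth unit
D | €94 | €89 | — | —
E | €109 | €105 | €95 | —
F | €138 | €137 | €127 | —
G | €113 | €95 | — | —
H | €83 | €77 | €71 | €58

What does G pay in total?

G pays €113

All unit-bids, highest first — top 6: 138 (F-1), 137 (F-2), 127 (F-3), 113 (G-1), 109 (E-1), 105 (E-2)
Next rejected bid: €95 (not a price — pay-as-bid).
G's winning unit-bids: 113 = €113.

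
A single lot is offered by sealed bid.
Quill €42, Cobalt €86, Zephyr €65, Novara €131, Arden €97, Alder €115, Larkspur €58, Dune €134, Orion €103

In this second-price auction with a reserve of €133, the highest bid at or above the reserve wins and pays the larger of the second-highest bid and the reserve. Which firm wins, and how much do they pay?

Bids in order: 134 (Dune) > 131 (Novara) > 115 (Alder) > 103 (Orion) > 97 (Arden) > 86 (Cobalt) > …
Dune has the top bid at or above the reserve (€134).
Second-highest bid €131 is below the reserve €133, so the reserve binds → payment €133.

Dune pays €133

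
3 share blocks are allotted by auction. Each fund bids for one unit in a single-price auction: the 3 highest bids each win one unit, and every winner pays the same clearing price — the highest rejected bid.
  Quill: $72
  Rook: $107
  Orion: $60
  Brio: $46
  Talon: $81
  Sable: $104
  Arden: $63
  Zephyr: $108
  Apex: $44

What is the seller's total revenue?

Ordering the bids: 108 (Zephyr), 107 (Rook), 104 (Sable), 81 (Talon), 72 (Quill), …
The 3 highest are Zephyr, Rook, Sable.
Clearing price = highest rejected bid = $81.
Total revenue = 3 × $81 = $243.

Total revenue: $243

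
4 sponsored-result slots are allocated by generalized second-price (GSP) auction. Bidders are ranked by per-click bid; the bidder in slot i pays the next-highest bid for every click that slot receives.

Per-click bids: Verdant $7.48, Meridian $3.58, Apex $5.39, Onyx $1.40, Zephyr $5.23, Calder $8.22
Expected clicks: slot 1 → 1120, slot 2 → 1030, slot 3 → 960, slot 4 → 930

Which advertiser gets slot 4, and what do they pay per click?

Ranked by bid: $8.22 (Calder) > $7.48 (Verdant) > $5.39 (Apex) > $5.23 (Zephyr) > $3.58 (Meridian) > …
Slot 4 goes to the fourth-ranked bidder, Zephyr, who pays the next bid down: $3.58/click.

Zephyr; $3.58 per click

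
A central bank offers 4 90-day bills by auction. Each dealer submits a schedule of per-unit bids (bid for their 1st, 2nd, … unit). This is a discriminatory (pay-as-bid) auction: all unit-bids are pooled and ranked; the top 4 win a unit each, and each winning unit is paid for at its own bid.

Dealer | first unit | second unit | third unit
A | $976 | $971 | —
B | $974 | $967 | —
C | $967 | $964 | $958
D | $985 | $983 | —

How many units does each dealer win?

A 1, B 1, D 2

Pooled unit-bids ranked (top 4): 985 (D-1), 983 (D-2), 976 (A-1), 974 (B-1)
Next rejected bid: $971 (not a price — pay-as-bid).
Allocation: A 1, B 1, D 2.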